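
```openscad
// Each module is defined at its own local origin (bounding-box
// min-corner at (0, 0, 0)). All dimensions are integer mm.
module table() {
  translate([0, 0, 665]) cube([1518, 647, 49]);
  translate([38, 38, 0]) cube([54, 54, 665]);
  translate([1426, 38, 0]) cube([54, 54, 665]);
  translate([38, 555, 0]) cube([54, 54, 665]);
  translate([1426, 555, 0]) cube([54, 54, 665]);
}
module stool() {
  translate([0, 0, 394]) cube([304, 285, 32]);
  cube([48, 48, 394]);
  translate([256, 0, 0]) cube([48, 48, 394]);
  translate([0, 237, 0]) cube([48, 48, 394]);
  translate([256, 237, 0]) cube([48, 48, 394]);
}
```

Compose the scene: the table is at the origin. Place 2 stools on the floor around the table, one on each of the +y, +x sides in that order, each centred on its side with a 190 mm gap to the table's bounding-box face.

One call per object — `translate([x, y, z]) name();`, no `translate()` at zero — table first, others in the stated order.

table();
translate([607, 837, 0]) stool();
translate([1708, 181, 0]) stool();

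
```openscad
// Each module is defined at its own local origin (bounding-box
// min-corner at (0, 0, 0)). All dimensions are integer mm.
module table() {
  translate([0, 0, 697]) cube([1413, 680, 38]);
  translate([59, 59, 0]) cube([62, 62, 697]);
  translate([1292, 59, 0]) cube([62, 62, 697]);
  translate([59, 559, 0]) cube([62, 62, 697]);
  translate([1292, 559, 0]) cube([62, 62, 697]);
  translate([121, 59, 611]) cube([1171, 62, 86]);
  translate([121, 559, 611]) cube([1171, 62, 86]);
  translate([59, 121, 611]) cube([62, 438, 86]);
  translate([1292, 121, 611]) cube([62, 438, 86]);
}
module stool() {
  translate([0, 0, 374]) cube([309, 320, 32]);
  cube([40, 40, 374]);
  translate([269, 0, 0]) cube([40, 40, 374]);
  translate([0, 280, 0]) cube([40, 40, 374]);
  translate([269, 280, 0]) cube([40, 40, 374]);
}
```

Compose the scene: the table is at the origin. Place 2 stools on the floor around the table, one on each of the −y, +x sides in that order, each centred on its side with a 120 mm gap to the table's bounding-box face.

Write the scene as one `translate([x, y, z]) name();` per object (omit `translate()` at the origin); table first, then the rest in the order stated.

table();
translate([552, -440, 0]) stool();
translate([1533, 180, 0]) stool();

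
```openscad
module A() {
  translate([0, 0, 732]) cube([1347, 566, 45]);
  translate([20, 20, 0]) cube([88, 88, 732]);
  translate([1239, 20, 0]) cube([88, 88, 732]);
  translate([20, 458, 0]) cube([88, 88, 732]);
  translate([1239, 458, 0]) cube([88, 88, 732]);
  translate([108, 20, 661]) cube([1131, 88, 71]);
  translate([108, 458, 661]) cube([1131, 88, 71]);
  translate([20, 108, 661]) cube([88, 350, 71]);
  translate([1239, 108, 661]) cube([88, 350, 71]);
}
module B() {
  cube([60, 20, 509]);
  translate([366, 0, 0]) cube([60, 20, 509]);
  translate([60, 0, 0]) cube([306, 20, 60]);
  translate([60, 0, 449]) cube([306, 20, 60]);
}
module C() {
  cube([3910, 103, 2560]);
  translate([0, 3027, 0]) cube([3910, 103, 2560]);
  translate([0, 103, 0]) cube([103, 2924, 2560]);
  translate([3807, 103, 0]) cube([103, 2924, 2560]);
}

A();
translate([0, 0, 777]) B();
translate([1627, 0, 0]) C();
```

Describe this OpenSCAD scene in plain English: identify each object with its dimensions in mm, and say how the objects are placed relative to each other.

A is a table with a 1347×566 mm rectangular top, 45 mm thick, top surface at z = 777 mm, supported by four 88×88 mm square legs, each inset 20 mm from the nearest pair of top edges, running from the floor. Four apron rails, 88 mm thick and 71 mm tall, run between adjacent legs with their top edges flush with the underside of the top and their outer faces flush with the legs' outer faces.

B is a rectangular picture frame lying in the x–z plane (depth along y). The opening is 306 mm wide (x) by 389 mm tall (z), surrounded by a border 60 mm wide on all four sides. The frame is 20 mm deep and is made of two full-height vertical stiles with two horizontal rails fitted between them.

C is a box-shaped house frame (walls only): outside footprint 3910×3130 mm, wall height 2560 mm, wall thickness 103 mm. The two y-facing walls run the full x-width; the two x-facing walls fit between the inner faces of the y-facing walls.

The picture frame is on top of the table. The house frame is on the floor beside the table on its +x side.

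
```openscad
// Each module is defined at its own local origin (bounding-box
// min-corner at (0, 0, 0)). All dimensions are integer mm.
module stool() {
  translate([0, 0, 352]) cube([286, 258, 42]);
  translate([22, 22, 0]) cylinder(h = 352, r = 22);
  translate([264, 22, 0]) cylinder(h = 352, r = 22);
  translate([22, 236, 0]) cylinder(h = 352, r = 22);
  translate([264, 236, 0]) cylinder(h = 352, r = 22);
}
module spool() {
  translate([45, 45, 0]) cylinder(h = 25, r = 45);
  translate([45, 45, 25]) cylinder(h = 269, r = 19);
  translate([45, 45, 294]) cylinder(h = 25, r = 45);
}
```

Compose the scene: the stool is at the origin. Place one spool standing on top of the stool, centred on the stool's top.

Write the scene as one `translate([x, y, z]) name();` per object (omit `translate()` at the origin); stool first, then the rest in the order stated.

stool();
translate([98, 84, 394]) spool();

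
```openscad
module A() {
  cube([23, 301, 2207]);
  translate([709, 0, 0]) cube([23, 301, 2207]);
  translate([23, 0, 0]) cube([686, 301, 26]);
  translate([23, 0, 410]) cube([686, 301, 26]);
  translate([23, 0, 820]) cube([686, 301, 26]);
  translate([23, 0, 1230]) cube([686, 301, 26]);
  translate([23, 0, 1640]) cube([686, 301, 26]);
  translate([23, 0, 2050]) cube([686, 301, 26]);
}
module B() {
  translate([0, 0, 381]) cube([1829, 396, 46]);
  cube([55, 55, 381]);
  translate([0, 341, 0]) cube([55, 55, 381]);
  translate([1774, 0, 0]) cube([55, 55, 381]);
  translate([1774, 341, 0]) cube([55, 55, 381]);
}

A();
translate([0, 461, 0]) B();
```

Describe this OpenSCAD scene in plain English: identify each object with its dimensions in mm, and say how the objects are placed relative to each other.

A is a bookshelf 732 mm wide overall, 301 mm deep and 2207 mm tall. The two sides are 23 mm thick vertical panels. 6 horizontal shelves of 26 mm thickness span between the inner faces of the sides; the lowest shelf sits on the floor and shelves are stacked with a clear vertical gap of 384 mm between each pair.

B is a bench: a 1829×396 mm seat slab, 46 mm thick, top at z = 427 mm, on four 55×55 mm square legs flush with the seat corners and standing on z = 0.

The bench is on the floor beside the bookshelf on its +y side.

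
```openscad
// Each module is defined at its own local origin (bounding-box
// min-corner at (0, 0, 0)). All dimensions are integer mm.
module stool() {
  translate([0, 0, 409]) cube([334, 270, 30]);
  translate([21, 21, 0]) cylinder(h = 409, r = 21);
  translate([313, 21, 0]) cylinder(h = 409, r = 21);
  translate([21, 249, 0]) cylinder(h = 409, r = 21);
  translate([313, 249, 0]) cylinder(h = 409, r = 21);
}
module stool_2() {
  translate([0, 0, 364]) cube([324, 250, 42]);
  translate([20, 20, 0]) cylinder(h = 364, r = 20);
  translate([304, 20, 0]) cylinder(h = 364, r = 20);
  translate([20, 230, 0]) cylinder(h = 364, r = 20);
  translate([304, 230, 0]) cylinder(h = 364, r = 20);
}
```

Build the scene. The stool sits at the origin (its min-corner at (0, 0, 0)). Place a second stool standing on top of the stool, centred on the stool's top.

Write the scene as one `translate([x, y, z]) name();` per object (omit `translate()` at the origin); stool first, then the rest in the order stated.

stool();
translate([5, 10, 439]) stool_2();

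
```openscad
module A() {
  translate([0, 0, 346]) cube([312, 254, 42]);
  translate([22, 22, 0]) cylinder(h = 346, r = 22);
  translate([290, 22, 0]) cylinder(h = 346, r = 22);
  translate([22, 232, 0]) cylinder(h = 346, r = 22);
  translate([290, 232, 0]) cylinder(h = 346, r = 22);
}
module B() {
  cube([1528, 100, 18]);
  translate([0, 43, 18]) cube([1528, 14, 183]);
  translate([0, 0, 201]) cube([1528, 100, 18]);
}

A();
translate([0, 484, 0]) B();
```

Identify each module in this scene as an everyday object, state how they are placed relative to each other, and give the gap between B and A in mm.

The I-beam's nearest face is 230 mm from the stool's +y face.

A is a stool. B is an I-beam. The I-beam is on the floor beside the stool on its +y side. The gap between the I-beam and the stool is 230 mm.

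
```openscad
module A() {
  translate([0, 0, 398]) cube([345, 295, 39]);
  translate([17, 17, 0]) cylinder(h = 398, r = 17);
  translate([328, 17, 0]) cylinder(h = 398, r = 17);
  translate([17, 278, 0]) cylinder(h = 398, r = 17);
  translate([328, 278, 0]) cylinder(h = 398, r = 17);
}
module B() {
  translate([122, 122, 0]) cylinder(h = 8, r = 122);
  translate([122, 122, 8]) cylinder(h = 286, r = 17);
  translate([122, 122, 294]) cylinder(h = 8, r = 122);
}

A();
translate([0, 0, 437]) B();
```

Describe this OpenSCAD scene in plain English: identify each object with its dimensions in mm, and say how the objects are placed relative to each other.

A is a four-legged stool. The seat is a 345×295×39 mm slab whose top surface is at z = 437 mm; four round legs, each 34 mm in diameter, run from the floor (z = 0) to the underside of the seat, each leg's axis is inset half a diameter from the nearest pair of seat edges (so the leg's bounding box is flush with the corner).

B is a spool: two coaxial disc flanges of radius 122 mm and thickness 8 mm, joined by a core cylinder of radius 17 mm and height 286 mm. The lower flange rests on z = 0 and the three cylinders share a vertical axis.

The spool is on top of the stool.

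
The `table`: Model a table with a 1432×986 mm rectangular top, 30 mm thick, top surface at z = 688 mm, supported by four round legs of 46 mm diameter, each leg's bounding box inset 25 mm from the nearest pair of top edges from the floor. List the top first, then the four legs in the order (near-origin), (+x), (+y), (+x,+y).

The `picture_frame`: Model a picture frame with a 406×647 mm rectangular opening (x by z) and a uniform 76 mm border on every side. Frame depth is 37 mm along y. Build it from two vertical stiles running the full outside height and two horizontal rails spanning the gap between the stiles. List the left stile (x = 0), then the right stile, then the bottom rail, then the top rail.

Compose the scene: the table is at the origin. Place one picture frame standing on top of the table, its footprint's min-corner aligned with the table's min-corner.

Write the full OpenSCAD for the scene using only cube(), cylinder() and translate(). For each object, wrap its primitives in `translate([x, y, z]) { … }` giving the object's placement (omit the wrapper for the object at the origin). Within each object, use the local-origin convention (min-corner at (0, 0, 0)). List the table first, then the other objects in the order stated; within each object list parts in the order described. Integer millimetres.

translate([0, 0, 658]) cube([1432, 986, 30]);
translate([48, 48, 0]) cylinder(h = 658, r = 23);
translate([1384, 48, 0]) cylinder(h = 658, r = 23);
translate([48, 938, 0]) cylinder(h = 658, r = 23);
translate([1384, 938, 0]) cylinder(h = 658, r = 23);
translate([0, 0, 688]) {
  cube([76, 37, 799]);
  translate([482, 0, 0]) cube([76, 37, 799]);
  translate([76, 0, 0]) cube([406, 37, 76]);
  translate([76, 0, 723]) cube([406, 37, 76]);
}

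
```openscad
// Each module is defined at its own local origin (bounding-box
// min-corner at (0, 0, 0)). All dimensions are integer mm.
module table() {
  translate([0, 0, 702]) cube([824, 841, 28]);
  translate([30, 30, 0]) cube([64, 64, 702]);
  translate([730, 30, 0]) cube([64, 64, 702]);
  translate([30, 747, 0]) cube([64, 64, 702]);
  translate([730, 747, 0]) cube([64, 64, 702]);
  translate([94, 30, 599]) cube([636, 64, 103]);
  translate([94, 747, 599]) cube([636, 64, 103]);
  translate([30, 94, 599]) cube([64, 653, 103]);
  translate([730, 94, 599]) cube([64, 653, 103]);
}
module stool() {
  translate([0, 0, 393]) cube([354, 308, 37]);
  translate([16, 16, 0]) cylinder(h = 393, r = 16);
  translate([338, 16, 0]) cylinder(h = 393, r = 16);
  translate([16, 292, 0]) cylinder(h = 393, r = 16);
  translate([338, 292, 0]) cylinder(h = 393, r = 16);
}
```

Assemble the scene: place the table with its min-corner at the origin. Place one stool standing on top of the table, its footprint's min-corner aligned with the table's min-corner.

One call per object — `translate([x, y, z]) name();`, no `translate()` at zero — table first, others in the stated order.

table();
translate([0, 0, 730]) stool();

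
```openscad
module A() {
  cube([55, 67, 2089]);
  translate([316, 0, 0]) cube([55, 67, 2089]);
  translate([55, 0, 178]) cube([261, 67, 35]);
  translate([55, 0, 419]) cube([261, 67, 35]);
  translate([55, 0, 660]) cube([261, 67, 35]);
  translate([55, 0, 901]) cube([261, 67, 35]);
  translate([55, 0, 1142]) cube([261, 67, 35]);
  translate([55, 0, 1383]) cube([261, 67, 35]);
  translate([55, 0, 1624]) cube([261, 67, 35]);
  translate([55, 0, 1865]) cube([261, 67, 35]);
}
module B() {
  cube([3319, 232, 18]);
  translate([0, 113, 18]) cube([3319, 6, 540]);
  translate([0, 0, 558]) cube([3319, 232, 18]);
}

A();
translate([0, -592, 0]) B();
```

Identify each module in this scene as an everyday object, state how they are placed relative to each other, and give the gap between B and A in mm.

The I-beam's nearest face is 360 mm from the ladder's −y face.

A is a ladder. B is an I-beam. The I-beam is on the floor beside the ladder on its −y side. The gap between the I-beam and the ladder is 360 mm.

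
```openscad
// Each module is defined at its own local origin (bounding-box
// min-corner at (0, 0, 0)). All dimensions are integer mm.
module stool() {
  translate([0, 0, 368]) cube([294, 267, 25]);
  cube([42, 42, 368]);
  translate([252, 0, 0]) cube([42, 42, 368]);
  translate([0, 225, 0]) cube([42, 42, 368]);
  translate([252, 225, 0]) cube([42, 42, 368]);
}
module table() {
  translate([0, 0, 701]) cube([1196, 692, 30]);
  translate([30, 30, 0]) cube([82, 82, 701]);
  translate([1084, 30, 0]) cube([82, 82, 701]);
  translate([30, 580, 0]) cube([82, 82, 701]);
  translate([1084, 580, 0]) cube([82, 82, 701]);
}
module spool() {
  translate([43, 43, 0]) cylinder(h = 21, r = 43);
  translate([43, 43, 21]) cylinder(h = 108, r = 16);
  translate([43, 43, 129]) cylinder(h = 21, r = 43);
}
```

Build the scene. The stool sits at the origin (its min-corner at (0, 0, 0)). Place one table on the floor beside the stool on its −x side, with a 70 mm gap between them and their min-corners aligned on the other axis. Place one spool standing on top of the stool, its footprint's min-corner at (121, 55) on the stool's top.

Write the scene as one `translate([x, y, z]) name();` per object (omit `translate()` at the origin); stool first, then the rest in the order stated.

stool();
translate([-1266, 0, 0]) table();
translate([121, 55, 393]) spool();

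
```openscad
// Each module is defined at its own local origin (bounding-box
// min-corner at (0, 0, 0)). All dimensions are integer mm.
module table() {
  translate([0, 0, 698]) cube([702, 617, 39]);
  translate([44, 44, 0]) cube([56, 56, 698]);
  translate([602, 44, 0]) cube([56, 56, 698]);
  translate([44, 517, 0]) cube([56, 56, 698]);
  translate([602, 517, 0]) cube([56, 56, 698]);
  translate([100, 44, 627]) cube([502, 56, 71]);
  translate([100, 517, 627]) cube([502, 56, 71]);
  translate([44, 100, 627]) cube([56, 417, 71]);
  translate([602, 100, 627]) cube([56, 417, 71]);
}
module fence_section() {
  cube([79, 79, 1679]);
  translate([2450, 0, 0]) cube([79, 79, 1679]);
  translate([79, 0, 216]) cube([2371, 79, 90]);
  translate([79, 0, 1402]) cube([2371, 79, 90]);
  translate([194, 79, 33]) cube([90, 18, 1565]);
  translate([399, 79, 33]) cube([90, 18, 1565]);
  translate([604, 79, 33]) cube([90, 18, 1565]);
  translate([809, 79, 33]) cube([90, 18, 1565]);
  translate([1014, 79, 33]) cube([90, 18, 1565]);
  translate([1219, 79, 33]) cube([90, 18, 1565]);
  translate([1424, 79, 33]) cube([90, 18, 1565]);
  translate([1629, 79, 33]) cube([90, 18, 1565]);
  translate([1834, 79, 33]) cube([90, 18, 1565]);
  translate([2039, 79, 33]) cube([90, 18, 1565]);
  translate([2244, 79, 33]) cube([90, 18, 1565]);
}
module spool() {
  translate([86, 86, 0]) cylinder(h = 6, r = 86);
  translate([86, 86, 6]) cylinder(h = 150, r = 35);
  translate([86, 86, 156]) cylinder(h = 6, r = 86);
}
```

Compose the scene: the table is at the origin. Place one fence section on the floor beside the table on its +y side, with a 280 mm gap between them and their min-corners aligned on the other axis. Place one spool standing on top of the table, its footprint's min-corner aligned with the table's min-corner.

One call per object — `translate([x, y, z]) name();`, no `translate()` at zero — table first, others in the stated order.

table();
translate([0, 897, 0]) fence_section();
translate([0, 0, 737]) spool();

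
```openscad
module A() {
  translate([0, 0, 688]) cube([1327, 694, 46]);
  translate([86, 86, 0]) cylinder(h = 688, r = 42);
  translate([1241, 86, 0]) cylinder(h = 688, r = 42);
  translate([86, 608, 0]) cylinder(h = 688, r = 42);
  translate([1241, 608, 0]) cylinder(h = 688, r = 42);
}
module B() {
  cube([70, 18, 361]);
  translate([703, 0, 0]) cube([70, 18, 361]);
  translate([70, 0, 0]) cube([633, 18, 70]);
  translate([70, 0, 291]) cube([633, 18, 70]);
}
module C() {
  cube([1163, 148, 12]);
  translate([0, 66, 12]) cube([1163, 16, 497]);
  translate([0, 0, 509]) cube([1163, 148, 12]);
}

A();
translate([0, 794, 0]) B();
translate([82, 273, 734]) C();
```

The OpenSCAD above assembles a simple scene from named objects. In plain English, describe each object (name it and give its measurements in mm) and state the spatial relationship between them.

A is a table with a 1327×694 mm rectangular top, 46 mm thick, top surface at z = 734 mm, supported by four round legs of 84 mm diameter, each leg's bounding box inset 44 mm from the nearest pair of top edges, running from the floor.

B is a rectangular picture frame lying in the x–z plane (depth along y). The opening is 633 mm wide (x) by 221 mm tall (z), surrounded by a border 70 mm wide on all four sides. The frame is 18 mm deep and is made of two full-height vertical stiles with two horizontal rails fitted between them.

C is an I-beam lying along x, 1163 mm long. Overall section height 521 mm. Two flanges 148 mm wide (y) and 12 mm thick, one on the floor and one at the top; a web 16 mm thick runs between them, centred on the flange width.

The picture frame is on the floor beside the table on its +y side. The I-beam is on top of the table, centred.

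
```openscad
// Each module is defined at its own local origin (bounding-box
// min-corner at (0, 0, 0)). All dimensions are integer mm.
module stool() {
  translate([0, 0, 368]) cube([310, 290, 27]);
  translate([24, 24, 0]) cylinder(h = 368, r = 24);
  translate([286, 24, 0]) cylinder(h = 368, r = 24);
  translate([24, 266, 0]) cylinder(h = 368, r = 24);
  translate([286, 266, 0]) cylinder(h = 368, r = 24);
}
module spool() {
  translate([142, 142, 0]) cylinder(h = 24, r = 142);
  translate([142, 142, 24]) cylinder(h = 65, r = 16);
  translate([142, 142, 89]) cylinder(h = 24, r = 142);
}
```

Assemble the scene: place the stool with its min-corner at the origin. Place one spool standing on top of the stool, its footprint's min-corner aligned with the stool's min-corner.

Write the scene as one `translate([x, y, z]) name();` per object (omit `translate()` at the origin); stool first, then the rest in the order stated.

stool();
translate([0, 0, 395]) spool();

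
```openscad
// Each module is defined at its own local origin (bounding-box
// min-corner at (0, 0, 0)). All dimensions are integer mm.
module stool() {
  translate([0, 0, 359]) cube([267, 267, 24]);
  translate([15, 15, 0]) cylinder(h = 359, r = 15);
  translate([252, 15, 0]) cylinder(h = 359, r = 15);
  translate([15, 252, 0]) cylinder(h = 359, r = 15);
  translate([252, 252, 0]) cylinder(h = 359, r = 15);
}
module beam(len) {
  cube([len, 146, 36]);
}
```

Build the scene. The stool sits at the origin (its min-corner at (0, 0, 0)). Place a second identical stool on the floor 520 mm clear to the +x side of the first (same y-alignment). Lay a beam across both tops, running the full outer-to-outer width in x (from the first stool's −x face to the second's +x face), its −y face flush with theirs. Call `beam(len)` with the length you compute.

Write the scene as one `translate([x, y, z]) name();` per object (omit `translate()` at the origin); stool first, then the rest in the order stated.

stool();
translate([787, 0, 0]) stool();
translate([0, 0, 383]) beam(1054);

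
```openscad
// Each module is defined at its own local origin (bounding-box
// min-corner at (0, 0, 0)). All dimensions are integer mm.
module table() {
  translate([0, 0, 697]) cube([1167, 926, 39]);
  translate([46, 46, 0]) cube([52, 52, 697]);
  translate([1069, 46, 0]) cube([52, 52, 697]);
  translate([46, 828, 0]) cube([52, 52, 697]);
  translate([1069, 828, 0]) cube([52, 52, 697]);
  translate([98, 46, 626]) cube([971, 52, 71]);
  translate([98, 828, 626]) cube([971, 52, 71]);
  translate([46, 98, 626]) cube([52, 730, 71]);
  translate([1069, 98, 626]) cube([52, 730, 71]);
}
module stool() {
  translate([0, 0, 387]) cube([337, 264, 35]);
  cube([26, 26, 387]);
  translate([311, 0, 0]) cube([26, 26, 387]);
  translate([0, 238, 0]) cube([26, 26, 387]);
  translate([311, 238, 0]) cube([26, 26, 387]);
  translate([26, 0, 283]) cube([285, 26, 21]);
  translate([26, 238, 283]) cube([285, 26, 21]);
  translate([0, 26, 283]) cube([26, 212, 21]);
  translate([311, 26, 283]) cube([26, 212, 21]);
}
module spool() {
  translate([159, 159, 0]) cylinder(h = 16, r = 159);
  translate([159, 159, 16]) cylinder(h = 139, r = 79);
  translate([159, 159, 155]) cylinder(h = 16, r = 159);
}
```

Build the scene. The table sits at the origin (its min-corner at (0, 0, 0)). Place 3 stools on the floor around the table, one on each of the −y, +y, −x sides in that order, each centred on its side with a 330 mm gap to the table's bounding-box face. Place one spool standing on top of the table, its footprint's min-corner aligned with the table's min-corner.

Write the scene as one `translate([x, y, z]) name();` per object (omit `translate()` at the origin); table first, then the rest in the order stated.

table();
translate([415, -594, 0]) stool();
translate([415, 1256, 0]) stool();
translate([-667, 331, 0]) stool();
translate([0, 0, 736]) spool();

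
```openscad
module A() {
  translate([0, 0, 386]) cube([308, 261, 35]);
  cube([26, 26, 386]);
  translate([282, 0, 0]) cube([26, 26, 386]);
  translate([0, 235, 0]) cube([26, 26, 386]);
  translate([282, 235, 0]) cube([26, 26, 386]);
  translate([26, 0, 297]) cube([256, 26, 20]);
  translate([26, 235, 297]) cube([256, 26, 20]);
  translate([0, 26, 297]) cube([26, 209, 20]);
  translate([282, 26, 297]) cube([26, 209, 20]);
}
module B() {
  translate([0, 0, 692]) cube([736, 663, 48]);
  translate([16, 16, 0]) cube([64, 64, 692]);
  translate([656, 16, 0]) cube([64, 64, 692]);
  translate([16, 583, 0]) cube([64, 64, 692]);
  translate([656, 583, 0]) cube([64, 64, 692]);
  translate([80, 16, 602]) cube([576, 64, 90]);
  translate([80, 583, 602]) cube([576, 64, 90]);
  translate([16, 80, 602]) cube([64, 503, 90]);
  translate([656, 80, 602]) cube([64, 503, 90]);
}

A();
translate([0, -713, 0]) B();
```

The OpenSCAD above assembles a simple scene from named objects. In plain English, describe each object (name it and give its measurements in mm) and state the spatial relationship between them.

A is a four-legged stool. The seat is a 308×261×35 mm slab whose top surface is at z = 421 mm; four square legs, each 26×26 mm in cross-section, run from the floor (z = 0) to the underside of the seat, each flush with a corner of the seat. Four stretchers, 26 mm wide and 20 mm tall, connect adjacent legs with their undersides at z = 297 mm, each running between the inner faces of the legs it joins and aligned with the legs' outer faces on the other axis.

B is a table: top 736 mm (x) × 663 mm (y), 48 mm thick, upper face at z = 740 mm, on four 64×64 mm square legs, each inset 16 mm from the nearest pair of top edges, running from z = 0 to the bottom of the top. Four apron rails, 64 mm thick and 90 mm tall, run between adjacent legs with their top edges flush with the underside of the top and their outer faces flush with the legs' outer faces.

The table is on the floor beside the stool on its −y side.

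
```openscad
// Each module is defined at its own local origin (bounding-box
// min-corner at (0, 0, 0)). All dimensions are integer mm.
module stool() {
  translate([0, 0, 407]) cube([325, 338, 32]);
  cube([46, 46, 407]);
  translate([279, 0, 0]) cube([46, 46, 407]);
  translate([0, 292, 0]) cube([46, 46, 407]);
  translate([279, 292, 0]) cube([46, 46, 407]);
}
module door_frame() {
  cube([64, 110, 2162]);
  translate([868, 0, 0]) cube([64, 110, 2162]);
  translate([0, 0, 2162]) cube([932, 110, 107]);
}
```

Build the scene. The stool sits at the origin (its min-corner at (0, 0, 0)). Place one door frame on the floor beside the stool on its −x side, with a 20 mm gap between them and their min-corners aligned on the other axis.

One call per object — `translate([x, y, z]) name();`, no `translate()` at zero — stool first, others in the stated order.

stool();
translate([-952, 0, 0]) door_frame();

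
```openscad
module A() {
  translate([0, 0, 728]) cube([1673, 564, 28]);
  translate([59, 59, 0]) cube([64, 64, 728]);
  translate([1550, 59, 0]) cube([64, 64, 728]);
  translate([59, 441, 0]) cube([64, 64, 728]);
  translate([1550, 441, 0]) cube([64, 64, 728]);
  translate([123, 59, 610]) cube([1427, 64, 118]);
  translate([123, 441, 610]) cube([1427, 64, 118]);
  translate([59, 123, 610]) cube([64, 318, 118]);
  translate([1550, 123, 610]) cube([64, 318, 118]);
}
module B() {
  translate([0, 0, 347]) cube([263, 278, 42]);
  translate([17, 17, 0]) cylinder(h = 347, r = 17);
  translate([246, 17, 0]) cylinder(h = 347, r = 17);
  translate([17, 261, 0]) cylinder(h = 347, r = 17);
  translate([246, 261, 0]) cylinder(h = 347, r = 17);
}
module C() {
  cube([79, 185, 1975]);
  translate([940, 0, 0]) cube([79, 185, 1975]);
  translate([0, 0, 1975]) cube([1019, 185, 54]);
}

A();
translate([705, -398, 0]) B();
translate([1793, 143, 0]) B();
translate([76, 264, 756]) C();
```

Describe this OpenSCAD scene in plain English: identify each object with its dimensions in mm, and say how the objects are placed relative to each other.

A is a table: top 1673 mm (x) × 564 mm (y), 28 mm thick, upper face at z = 756 mm, on four 64×64 mm square legs, each inset 59 mm from the nearest pair of top edges, running from z = 0 to the bottom of the top. Four apron rails, 64 mm thick and 118 mm tall, run between adjacent legs with their top edges flush with the underside of the top and their outer faces flush with the legs' outer faces.

B is a simple wooden stool: a rectangular seat 263 mm (x) by 278 mm (y), 42 mm thick, top face at z = 389 mm, on four round legs, each 34 mm in diameter. The legs rest on z = 0, each leg's axis is inset half a diameter from the nearest pair of seat edges (so the leg's bounding box is flush with the corner).

C is a door frame. The clear opening is 861 mm wide and 1975 mm high. Two 79 mm wide jambs, 185 mm deep, stand either side of the opening from the floor to the top of the opening. A 54 mm thick head sits across the top of both jambs, spanning the full outside width of the frame.

Two stools sit around the table at the −y, +x sides. The door frame is on top of the table.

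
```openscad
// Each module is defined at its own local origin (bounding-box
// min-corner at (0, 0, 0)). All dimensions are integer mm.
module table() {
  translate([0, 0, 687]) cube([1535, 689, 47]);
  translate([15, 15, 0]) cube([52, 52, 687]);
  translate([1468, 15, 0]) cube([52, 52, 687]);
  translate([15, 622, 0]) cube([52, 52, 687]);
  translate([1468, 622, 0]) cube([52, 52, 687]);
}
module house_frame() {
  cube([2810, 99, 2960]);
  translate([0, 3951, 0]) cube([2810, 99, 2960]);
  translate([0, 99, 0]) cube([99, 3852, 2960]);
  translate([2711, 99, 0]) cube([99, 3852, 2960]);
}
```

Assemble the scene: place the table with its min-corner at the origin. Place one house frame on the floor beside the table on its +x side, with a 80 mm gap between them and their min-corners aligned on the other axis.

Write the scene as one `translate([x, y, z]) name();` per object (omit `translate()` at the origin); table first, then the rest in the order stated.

table();
translate([1615, 0, 0]) house_frame();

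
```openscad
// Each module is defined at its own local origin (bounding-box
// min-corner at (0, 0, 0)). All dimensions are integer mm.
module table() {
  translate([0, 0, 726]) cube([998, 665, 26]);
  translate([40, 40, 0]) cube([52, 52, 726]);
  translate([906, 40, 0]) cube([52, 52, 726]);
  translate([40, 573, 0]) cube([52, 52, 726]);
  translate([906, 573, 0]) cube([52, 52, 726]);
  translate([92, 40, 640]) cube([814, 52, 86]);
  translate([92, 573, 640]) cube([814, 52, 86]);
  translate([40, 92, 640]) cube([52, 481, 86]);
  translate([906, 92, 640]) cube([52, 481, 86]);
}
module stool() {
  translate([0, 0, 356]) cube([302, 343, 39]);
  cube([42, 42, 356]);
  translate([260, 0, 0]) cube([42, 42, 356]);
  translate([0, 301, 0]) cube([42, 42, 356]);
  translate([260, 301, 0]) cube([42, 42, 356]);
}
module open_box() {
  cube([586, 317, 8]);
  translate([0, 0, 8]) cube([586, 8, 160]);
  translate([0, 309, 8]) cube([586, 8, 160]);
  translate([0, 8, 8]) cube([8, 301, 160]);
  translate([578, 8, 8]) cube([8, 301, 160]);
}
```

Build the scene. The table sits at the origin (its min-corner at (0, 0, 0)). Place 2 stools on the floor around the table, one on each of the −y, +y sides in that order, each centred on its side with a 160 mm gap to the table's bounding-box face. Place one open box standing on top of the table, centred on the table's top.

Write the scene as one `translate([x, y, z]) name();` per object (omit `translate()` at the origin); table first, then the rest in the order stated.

table();
translate([348, -503, 0]) stool();
translate([348, 825, 0]) stool();
translate([206, 174, 752]) open_box();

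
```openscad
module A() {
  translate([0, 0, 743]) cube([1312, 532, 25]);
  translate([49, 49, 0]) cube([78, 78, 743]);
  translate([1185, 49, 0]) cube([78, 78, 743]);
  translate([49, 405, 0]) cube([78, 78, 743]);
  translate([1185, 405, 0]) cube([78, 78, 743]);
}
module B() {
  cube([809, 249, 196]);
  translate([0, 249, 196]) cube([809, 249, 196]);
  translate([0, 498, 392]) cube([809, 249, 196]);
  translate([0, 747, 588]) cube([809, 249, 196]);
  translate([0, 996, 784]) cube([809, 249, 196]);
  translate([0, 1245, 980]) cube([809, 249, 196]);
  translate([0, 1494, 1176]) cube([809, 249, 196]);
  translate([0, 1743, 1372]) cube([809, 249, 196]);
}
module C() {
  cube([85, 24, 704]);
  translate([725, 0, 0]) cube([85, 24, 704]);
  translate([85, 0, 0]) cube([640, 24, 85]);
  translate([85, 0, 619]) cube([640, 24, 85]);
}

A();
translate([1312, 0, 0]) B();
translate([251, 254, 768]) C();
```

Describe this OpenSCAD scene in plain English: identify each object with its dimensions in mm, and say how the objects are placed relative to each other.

A is a table with a 1312×532 mm rectangular top, 25 mm thick, top surface at z = 768 mm, supported by four 78×78 mm square legs, each inset 49 mm from the nearest pair of top edges, running from the floor.

B is a straight staircase of 8 solid steps. Each step is 809 mm wide (x), 249 mm deep (y, the going) and 196 mm tall (the rise). The first step rests on the floor; each subsequent step sits one going further in +y and one rise higher in +z, directly behind and above the previous step with no overlap.

C is a picture frame with a 640×534 mm rectangular opening (x by z) and a uniform 85 mm border on every side. Frame depth is 24 mm along y. It is built from two vertical stiles running the full outside height and two horizontal rails spanning the gap between the stiles.

The staircase is against the table's +x side, with their −y faces flush. The picture frame is on top of the table, centred.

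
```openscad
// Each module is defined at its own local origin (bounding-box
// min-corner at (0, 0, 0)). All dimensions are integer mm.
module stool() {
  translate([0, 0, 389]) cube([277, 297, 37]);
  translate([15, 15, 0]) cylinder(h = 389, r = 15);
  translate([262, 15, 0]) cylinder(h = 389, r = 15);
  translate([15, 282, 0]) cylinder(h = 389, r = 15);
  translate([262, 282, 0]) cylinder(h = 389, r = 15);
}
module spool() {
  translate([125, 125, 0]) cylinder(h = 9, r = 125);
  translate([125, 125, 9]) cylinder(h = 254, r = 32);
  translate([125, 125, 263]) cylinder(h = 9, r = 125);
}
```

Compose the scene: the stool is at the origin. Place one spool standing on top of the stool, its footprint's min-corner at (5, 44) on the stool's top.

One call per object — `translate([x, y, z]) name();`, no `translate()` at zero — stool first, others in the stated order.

stool();
translate([5, 44, 426]) spool();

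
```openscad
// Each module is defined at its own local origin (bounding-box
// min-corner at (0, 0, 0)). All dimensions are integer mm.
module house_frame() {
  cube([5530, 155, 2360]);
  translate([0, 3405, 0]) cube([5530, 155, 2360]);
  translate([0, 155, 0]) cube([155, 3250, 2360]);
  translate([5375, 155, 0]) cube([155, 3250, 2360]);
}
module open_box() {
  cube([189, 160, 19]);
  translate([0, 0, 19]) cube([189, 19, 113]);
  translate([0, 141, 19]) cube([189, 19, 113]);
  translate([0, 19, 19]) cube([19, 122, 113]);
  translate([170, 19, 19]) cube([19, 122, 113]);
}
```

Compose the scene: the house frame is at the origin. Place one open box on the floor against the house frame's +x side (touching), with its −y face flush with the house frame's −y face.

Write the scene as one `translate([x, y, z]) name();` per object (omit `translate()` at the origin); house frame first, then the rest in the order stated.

house_frame();
translate([5530, 0, 0]) open_box();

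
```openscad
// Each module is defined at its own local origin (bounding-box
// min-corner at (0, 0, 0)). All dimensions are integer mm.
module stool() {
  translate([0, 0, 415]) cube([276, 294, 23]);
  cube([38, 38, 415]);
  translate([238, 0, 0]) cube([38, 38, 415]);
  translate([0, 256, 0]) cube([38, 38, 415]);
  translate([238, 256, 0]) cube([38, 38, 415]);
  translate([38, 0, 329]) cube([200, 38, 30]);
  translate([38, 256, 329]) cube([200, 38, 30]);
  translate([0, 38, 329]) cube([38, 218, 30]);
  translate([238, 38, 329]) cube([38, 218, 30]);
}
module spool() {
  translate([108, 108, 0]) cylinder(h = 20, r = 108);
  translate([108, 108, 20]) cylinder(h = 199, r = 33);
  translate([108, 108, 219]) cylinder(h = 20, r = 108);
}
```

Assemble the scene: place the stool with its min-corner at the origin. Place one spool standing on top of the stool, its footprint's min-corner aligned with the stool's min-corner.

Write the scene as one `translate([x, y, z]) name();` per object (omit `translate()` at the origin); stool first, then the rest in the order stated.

stool();
translate([0, 0, 438]) spool();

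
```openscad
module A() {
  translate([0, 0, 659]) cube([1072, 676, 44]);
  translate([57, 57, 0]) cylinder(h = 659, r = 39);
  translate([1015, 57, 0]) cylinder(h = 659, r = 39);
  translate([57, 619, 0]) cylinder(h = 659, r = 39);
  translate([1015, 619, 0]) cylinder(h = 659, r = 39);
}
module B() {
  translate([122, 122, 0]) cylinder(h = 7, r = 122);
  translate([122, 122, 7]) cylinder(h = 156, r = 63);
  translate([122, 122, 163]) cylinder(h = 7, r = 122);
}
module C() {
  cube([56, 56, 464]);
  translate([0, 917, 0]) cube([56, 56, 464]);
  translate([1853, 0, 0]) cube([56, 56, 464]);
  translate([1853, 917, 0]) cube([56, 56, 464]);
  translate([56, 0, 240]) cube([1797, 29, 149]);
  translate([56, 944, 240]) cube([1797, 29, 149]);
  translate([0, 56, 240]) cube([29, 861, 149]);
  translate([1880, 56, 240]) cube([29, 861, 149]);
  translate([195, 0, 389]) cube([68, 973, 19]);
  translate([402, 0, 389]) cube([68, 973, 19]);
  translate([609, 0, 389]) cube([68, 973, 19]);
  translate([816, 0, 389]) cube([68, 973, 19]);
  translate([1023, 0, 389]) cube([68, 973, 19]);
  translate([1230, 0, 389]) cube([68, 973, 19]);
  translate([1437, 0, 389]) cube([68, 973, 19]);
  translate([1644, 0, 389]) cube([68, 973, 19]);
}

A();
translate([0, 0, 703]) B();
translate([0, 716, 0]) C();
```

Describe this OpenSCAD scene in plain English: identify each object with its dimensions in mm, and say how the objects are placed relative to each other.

A is a table with a 1072×676 mm rectangular top, 44 mm thick, top surface at z = 703 mm, supported by four round legs of 78 mm diameter, each leg's bounding box inset 18 mm from the nearest pair of top edges, running from the floor.

B is a spool: two coaxial disc flanges of radius 122 mm and thickness 7 mm, joined by a core cylinder of radius 63 mm and height 156 mm. The lower flange rests on z = 0 and the three cylinders share a vertical axis.

C is a bed frame 1909 mm long (x) by 973 mm wide (y). Four 56×56 mm corner posts, 464 mm tall, at the corners of the footprint. Four rails of 29 mm thickness and 149 mm height run between adjacent posts with their undersides at z = 240 mm, their outer faces flush with the outside of the frame (the two x-running rails run between the posts' inner faces; the two y-running rails run between the posts' inner faces). 8 slats, each 68 mm wide (x) and 19 mm thick, lie across the top of the two x-running rails, running the full 973 mm width of the frame in y; the slats are evenly spaced along x between the inner faces of the end posts with equal gaps (rounded down to the nearest mm) at the −x end and between each pair — any rounding remainder accumulates at the +x end.

The spool is on top of the table. The bed frame is on the floor beside the table on its +y side.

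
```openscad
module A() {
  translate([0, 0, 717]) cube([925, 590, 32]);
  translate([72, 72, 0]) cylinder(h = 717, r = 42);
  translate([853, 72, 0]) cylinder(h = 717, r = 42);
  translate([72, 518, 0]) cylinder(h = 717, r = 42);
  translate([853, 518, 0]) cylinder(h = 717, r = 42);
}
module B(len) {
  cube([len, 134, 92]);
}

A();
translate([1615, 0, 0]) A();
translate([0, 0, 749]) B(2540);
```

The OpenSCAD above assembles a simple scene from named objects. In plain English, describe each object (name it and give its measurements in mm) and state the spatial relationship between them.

A is a table: top 925 mm (x) × 590 mm (y), 32 mm thick, upper face at z = 749 mm, on four round legs of 84 mm diameter, each leg's bounding box inset 30 mm from the nearest pair of top edges, running from z = 0 to the bottom of the top.

B is a rectangular beam 2540 mm long (x), 134 mm deep (y), 92 mm thick (z).

The beam spans the tops of two tables placed 690 mm apart, resting at z = 749 mm.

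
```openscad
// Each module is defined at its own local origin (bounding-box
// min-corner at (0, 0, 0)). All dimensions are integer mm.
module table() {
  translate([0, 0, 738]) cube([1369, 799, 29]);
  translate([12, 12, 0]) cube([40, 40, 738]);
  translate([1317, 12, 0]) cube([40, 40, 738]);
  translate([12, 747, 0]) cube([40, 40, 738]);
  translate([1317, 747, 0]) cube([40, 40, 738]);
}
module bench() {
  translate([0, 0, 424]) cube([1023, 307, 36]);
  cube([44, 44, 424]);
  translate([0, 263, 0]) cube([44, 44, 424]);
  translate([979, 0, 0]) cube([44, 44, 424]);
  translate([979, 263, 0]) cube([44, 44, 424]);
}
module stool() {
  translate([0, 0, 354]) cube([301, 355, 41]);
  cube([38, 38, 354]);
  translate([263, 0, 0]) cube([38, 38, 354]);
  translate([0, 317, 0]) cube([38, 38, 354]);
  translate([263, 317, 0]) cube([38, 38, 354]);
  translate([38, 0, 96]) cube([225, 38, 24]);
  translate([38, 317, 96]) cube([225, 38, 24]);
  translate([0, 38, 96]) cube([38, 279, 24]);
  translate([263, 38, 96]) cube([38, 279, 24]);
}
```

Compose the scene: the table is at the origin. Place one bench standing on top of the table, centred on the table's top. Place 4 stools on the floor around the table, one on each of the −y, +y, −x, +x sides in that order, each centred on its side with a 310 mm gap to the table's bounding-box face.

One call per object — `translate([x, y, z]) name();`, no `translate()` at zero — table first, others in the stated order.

table();
translate([173, 246, 767]) bench();
translate([534, -665, 0]) stool();
translate([534, 1109, 0]) stool();
translate([-611, 222, 0]) stool();
translate([1679, 222, 0]) stool();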